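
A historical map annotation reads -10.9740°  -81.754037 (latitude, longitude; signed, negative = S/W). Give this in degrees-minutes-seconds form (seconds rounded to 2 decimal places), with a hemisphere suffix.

Latitude is negative → S; |value| = 10.974000
φ: 0.974000 × 60 = 58.44000′ → 58′, remainder × 60 = 26.4000″
Longitude is negative → W; |value| = 81.754037
Longitude: 0.754037° → 45.24222′; 0.24222 × 60 = 14.5332″

10°58′26.40″ S, 81°45′14.53″ W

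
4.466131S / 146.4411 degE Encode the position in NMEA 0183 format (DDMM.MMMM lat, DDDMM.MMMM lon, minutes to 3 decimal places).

0427.968,S / 14626.466,E

Latitude: minutes = (4.466131 − 4) × 60 = 27.96786
λ: fractional part 0.441100 → 26.46600 minutes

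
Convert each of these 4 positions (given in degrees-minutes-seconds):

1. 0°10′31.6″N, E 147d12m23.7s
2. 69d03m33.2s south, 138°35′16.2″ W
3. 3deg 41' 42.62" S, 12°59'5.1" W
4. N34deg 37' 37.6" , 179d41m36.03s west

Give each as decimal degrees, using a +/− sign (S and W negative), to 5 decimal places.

1. 0.17544, 147.20658
2. -69.05922, -138.58783
3. -3.69517, -12.98475
4. 34.62711, -179.69334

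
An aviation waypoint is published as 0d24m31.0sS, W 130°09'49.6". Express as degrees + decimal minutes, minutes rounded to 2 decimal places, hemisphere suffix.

Latitude: seconds/60 = 0.51667; minutes = 24 + 0.51667 = 24.5167
λ: 9 + 49.6/60 = 9.8267′

0° 24.52′ S, 130° 9.83′ W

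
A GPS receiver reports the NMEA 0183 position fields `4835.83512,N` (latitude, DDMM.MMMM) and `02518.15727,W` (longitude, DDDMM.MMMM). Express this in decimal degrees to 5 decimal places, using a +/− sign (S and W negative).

Latitude: degrees = first 2 digits = 48, minutes = 35.83512; 48 + 35.83512/60 = 48.597252
N → positive
λ: degrees = first 3 digits = 25, minutes = 18.15727; 25 + 18.15727/60 = 25.302621
hemisphere W, so the sign is −

48.59725, -25.30262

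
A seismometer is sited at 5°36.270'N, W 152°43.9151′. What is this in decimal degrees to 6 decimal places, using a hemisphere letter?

5.604500° N, 152.731918° W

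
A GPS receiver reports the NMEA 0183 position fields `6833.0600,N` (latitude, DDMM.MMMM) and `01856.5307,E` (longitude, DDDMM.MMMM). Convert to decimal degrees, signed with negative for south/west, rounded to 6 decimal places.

68.551000, 18.942178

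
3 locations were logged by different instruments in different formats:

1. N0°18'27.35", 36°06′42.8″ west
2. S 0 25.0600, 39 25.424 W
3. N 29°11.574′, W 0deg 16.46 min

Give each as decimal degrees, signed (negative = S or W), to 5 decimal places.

1. 0.30760, -36.11189
2. -0.41767, -39.42373
3. 29.19290, -0.27433

Point 1:
  Latitude: 0° + 18/60 + 27.35/3600 = 0 + 0.300000 + 0.007597 = 0.307597
  N ⇒ keep positive
  λ: 36 + 6/60 + 42.8/3600 = 36.111889
  W ⇒ negate
Point 2:
  Lat: 25.06′ = 0.417667°; total 0.417667
  S ⇒ negate
  Longitude: 39 + 25.424/60 = 39.423733
  W → negative
Point 3:
  Latitude: 11.574′ = 0.192900°; total 29.192900
  N → positive
  λ: 16.46′ = 0.274333°; total 0.274333
  W → negative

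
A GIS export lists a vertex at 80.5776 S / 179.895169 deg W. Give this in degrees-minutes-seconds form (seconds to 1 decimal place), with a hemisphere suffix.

80°34′39.4″ S, 179°53′42.6″ W

Latitude: 0.577600° → 34.65600′; 0.65600 × 60 = 39.360″
Longitude: whole degrees 179; 53.71014′ → 53′ and 42.608″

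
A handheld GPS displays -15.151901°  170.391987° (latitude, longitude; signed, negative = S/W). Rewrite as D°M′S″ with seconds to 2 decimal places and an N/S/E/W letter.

15°09′6.84″ S, 170°23′31.15″ E

Latitude is negative → S; |value| = 15.151901
Latitude: whole degrees 15; 9.11406′ → 9′ and 6.8436″
Lon: 0.391987 × 60 = 23.51922′ → 23′, remainder × 60 = 31.1532″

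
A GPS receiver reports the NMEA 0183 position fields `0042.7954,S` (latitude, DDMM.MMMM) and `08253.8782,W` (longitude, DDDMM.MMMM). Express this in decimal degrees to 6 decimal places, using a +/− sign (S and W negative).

Lat: degrees = first 2 digits = 0, minutes = 42.7954; 0 + 42.7954/60 = 0.7132567
hemisphere S, so the sign is −
Lon: degrees = first 3 digits = 82, minutes = 53.8782; 82 + 53.8782/60 = 82.8979700
W → negative

-0.713257, -82.897970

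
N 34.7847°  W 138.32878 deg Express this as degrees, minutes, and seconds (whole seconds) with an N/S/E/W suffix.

34°47′5″ N, 138°19′44″ W

Latitude: 0.784700° → 47.08200′; 0.08200 × 60 = 4.92″
Lon: 0.328780° → 19.72680′; 0.72680 × 60 = 43.61″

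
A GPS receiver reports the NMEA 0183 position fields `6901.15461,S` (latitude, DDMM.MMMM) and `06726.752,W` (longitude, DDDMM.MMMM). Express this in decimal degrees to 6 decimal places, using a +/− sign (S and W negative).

-69.019244, -67.445867

Latitude: split at 2 digits → 69° and 1.15461′; 69 + 1.15461/60 = 69.0192435
S → negative
Lon: split at 3 digits → 067° and 26.752′; 67 + 26.752/60 = 67.4458667
hemisphere W, so the sign is −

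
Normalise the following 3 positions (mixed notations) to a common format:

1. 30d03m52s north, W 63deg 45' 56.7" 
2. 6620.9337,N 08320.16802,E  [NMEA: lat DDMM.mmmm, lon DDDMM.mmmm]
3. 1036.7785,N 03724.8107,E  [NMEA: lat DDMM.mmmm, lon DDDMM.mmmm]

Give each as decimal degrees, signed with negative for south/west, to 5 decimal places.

1. 30.06444, -63.76575
2. 66.34890, 83.33613
3. 10.61298, 37.41351

Point 1:
  φ: 30° + 3/60 + 52/3600 = 30 + 0.050000 + 0.014444 = 30.064444
  N → positive
  Longitude: 63 + 45/60 + 56.7/3600 = 63.765750
  hemisphere W, so the sign is −
Point 2:
  φ: degrees = first 2 digits = 66, minutes = 20.9337; 66 + 20.9337/60 = 66.348895
  N → positive
  Lon: degrees = first 3 digits = 83, minutes = 20.16802; 83 + 20.16802/60 = 83.336134
  E → positive
Point 3:
  Latitude: degrees = first 2 digits = 10, minutes = 36.7785; 10 + 36.7785/60 = 10.612975
  N → positive
  Longitude: degrees = first 3 digits = 37, minutes = 24.8107; 37 + 24.8107/60 = 37.413512
  E → positive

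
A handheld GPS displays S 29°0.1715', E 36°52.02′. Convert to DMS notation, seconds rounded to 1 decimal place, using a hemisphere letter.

Latitude: fractional minutes 0.17150 × 60 = 10.290″
Longitude: 52.02000′ → 52′ and 0.02000 × 60 = 1.200″

29°00′10.3″ S, 36°52′1.2″ E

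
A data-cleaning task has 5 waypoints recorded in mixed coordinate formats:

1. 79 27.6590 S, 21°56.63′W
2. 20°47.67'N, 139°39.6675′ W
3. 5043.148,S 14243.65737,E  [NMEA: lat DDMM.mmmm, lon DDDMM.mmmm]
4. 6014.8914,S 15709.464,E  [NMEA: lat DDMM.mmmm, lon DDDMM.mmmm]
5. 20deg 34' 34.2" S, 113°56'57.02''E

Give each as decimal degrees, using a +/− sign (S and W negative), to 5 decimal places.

1. -79.46098, -21.94383
2. 20.79450, -139.66113
3. -50.71913, 142.72762
4. -60.24819, 157.15773
5. -20.57617, 113.94917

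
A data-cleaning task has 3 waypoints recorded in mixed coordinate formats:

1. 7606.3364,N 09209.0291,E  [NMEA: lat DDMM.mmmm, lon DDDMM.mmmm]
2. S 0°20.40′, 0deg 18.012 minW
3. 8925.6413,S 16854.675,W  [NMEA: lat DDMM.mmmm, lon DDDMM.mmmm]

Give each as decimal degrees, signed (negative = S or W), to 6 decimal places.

Point 1:
  φ: degrees = first 2 digits = 76, minutes = 6.3364; 76 + 6.3364/60 = 76.1056067
  N → positive
  λ: split at 3 digits → 092° and 9.0291′; 92 + 9.0291/60 = 92.1504850
  E → positive
Point 2:
  Latitude: 0 + 20.4/60 = 0.3400000
  S ⇒ negate
  Longitude: 0 + 18.012/60 = 0.3002000
  hemisphere W, so the sign is −
Point 3:
  φ: degrees = first 2 digits = 89, minutes = 25.6413; 89 + 25.6413/60 = 89.4273550
  S → negative
  Longitude: degrees = first 3 digits = 168, minutes = 54.675; 168 + 54.675/60 = 168.9112500
  hemisphere W, so the sign is −

1. 76.105607, 92.150485
2. -0.340000, -0.300200
3. -89.427355, -168.911250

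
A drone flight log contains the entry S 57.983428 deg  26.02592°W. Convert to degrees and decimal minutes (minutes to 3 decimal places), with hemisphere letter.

57° 59.006′ S, 26° 1.555′ W

Lat: 57° + 0.983428 × 60 = 57° 59.00568′
Lon: 26° + 0.025920 × 60 = 26° 1.55520′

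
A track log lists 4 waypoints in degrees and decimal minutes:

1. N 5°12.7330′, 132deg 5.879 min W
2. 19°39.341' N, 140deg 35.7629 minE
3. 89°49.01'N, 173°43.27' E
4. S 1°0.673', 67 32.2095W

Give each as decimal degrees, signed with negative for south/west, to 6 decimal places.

Point 1:
  Lat: 12.733′ = 0.212217°; total 5.2122167
  N → positive
  Longitude: 5.879′ = 0.097983°; total 132.0979833
  W ⇒ negate
Point 2:
  Latitude: 19 + 39.341/60 = 19.6556833
  N ⇒ keep positive
  Lon: 35.7629′ = 0.596048°; total 140.5960483
  E → positive
Point 3:
  φ: 49.01′ = 0.816833°; total 89.8168333
  N → positive
  λ: 173 + 43.27/60 = 173.7211667
  E ⇒ keep positive
Point 4:
  φ: 1 + 0.673/60 = 1.0112167
  hemisphere S, so the sign is −
  Lon: 67 + 32.2095/60 = 67.5368250
  W → negative

1. 5.212217, -132.097983
2. 19.655683, 140.596048
3. 89.816833, 173.721167
4. -1.011217, -67.536825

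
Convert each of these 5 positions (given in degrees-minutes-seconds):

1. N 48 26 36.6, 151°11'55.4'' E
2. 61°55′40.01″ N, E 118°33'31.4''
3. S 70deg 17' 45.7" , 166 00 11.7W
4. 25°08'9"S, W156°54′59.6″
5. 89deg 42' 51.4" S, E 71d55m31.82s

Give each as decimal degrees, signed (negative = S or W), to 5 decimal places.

Point 1:
  Lat: 26′ + 36.6″ = 26.61000′; 48 + 26.61000/60 = 48.443500
  N ⇒ keep positive
  Longitude: 151 + 11/60 + 55.4/3600 = 151.198722
  E → positive
Point 2:
  φ: 61° + 55/60 + 40.01/3600 = 61 + 0.916667 + 0.011114 = 61.927781
  N ⇒ keep positive
  λ: 118 + 33/60 + 31.4/3600 = 118.558722
  E → positive
Point 3:
  Lat: 70 + 17/60 + 45.7/3600 = 70.296028
  S → negative
  λ: 0′ + 11.7″ = 0.19500′; 166 + 0.19500/60 = 166.003250
  W ⇒ negate
Point 4:
  Latitude: 25° + 8/60 + 9/3600 = 25 + 0.133333 + 0.002500 = 25.135833
  hemisphere S, so the sign is −
  λ: 156 + 54/60 + 59.6/3600 = 156.916556
  W → negative
Point 5:
  φ: 42′ + 51.4″ = 42.85667′; 89 + 42.85667/60 = 89.714278
  S ⇒ negate
  Lon: 71° + 55/60 + 31.82/3600 = 71 + 0.916667 + 0.008839 = 71.925506
  E ⇒ keep positive

1. 48.44350, 151.19872
2. 61.92778, 118.55872
3. -70.29603, -166.00325
4. -25.13583, -156.91656
5. -89.71428, 71.92551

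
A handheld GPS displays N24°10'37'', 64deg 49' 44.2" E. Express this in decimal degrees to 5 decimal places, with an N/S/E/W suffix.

Latitude: 10′ + 37″ = 10.61667′; 24 + 10.61667/60 = 24.176944
Lon: 64° + 49/60 + 44.2/3600 = 64 + 0.816667 + 0.012278 = 64.828944

24.17694° N, 64.82894° E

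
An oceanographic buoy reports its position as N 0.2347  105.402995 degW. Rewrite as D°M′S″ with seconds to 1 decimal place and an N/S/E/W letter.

0°14′4.9″ N, 105°24′10.8″ W

Latitude: 0.234700° → 14.08200′; 0.08200 × 60 = 4.920″
λ: 0.402995° → 24.17970′; 0.17970 × 60 = 10.782″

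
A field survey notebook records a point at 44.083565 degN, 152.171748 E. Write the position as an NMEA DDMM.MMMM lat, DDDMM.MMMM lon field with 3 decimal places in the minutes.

Latitude: 44° + 0.083565 × 60 = 44° 5.01390′
Lon: 152° + 0.171748 × 60 = 152° 10.30488′

4405.014,N / 15210.305,E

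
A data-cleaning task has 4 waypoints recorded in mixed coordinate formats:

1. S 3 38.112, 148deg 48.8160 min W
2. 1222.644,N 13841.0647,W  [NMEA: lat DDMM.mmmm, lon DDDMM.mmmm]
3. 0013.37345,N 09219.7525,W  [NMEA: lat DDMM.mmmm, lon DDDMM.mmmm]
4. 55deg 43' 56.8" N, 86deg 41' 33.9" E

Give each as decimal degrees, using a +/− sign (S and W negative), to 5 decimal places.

1. -3.63520, -148.81360
2. 12.37740, -138.68441
3. 0.22289, -92.32921
4. 55.73244, 86.69275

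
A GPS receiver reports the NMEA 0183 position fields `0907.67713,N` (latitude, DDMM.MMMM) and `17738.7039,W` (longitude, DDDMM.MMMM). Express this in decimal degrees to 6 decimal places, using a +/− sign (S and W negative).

9.127952, -177.645065

φ: degrees = first 2 digits = 9, minutes = 7.67713; 9 + 7.67713/60 = 9.1279522
N ⇒ keep positive
Lon: split at 3 digits → 177° and 38.7039′; 177 + 38.7039/60 = 177.6450650
W ⇒ negate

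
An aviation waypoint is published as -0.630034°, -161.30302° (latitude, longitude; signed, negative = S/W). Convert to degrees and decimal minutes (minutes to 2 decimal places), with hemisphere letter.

Latitude is negative → S; |value| = 0.630034
Lat: minutes = (0.630034 − 0) × 60 = 37.8020
Longitude is negative → W; |value| = 161.303020
Lon: minutes = (161.303020 − 161) × 60 = 18.1812

0° 37.80′ S, 161° 18.18′ W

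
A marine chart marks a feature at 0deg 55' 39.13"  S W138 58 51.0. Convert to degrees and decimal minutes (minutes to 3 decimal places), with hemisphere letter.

0° 55.652′ S, 138° 58.850′ W

φ: seconds/60 = 0.65217; minutes = 55 + 0.65217 = 55.65217
λ: seconds/60 = 0.85000; minutes = 58 + 0.85000 = 58.85000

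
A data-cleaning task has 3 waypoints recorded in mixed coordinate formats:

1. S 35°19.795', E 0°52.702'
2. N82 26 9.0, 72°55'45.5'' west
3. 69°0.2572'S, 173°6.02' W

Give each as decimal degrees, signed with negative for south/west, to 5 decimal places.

1. -35.32992, 0.87837
2. 82.43583, -72.92931
3. -69.00429, -173.10033

Point 1:
  Lat: 35 + 19.795/60 = 35.329917
  hemisphere S, so the sign is −
  Longitude: 0 + 52.702/60 = 0.878367
  E ⇒ keep positive
Point 2:
  Latitude: 26′ + 9″ = 26.15000′; 82 + 26.15000/60 = 82.435833
  N ⇒ keep positive
  λ: 72° + 55/60 + 45.5/3600 = 72 + 0.916667 + 0.012639 = 72.929306
  W ⇒ negate
Point 3:
  φ: 0.2572′ = 0.004287°; total 69.004287
  S ⇒ negate
  λ: 173 + 6.02/60 = 173.100333
  W ⇒ negate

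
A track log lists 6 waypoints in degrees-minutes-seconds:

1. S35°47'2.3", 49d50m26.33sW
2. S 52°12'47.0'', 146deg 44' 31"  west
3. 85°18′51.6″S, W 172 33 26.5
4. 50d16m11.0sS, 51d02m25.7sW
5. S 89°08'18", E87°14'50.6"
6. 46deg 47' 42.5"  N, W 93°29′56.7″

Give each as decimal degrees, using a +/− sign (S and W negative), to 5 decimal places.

Point 1:
  Latitude: 35° + 47/60 + 2.3/3600 = 35 + 0.783333 + 0.000639 = 35.783972
  hemisphere S, so the sign is −
  λ: 50′ + 26.33″ = 50.43883′; 49 + 50.43883/60 = 49.840647
  W → negative
Point 2:
  Latitude: 52 + 12/60 + 47/3600 = 52.213056
  S → negative
  Lon: 146° + 44/60 + 31/3600 = 146 + 0.733333 + 0.008611 = 146.741944
  hemisphere W, so the sign is −
Point 3:
  Lat: 85 + 18/60 + 51.6/3600 = 85.314333
  S → negative
  Lon: 172 + 33/60 + 26.5/3600 = 172.557361
  W → negative
Point 4:
  Lat: 50° + 16/60 + 11/3600 = 50 + 0.266667 + 0.003056 = 50.269722
  S → negative
  Lon: 51 + 2/60 + 25.7/3600 = 51.040472
  W ⇒ negate
Point 5:
  Lat: 89 + 8/60 + 18/3600 = 89.138333
  S ⇒ negate
  Lon: 14′ + 50.6″ = 14.84333′; 87 + 14.84333/60 = 87.247389
  E ⇒ keep positive
Point 6:
  Lat: 46° + 47/60 + 42.5/3600 = 46 + 0.783333 + 0.011806 = 46.795139
  N ⇒ keep positive
  Lon: 93° + 29/60 + 56.7/3600 = 93 + 0.483333 + 0.015750 = 93.499083
  W → negative

1. -35.78397, -49.84065
2. -52.21306, -146.74194
3. -85.31433, -172.55736
4. -50.26972, -51.04047
5. -89.13833, 87.24739
6. 46.79514, -93.49908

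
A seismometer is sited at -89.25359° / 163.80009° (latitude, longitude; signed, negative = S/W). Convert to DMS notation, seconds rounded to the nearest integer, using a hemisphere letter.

Latitude is negative → S; |value| = 89.253590
φ: 0.253590 × 60 = 15.21540′ → 15′, remainder × 60 = 12.92″
Longitude: 0.800090° → 48.00540′; 0.00540 × 60 = 0.32″

89°15′13″ S, 163°48′0″ E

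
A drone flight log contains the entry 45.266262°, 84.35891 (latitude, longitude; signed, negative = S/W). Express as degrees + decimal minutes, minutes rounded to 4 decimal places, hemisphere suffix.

45° 15.9757′ N, 84° 21.5346′ E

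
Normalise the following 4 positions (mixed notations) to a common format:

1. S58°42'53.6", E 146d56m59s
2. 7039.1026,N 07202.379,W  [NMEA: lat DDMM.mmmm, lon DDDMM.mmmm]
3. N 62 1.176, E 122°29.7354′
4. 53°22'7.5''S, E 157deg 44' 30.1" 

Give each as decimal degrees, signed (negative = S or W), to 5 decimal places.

Point 1:
  Lat: 42′ + 53.6″ = 42.89333′; 58 + 42.89333/60 = 58.714889
  hemisphere S, so the sign is −
  Longitude: 56′ + 59″ = 56.98333′; 146 + 56.98333/60 = 146.949722
  E → positive
Point 2:
  φ: degrees = first 2 digits = 70, minutes = 39.1026; 70 + 39.1026/60 = 70.651710
  N → positive
  Longitude: degrees = first 3 digits = 72, minutes = 2.379; 72 + 2.379/60 = 72.039650
  W → negative
Point 3:
  φ: 62 + 1.176/60 = 62.019600
  N → positive
  Lon: 29.7354′ = 0.495590°; total 122.495590
  E ⇒ keep positive
Point 4:
  φ: 22′ + 7.5″ = 22.12500′; 53 + 22.12500/60 = 53.368750
  hemisphere S, so the sign is −
  Longitude: 44′ + 30.1″ = 44.50167′; 157 + 44.50167/60 = 157.741694
  E ⇒ keep positive

1. -58.71489, 146.94972
2. 70.65171, -72.03965
3. 62.01960, 122.49559
4. -53.36875, 157.74169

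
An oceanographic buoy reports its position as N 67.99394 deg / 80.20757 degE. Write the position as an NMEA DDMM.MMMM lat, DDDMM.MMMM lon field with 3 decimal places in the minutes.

6759.636,N / 08012.454,E

Latitude: fractional part 0.993940 → 59.63640 minutes
Longitude: fractional part 0.207570 → 12.45420 minutes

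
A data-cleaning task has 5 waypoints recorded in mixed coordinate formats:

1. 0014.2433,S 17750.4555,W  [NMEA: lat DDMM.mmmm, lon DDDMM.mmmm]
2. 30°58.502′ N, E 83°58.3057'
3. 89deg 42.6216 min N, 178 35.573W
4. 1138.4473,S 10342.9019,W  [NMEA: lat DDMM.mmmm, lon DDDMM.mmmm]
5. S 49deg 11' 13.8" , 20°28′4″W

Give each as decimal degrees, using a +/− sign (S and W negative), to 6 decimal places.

1. -0.237388, -177.840925
2. 30.975033, 83.971762
3. 89.710360, -178.592883
4. -11.640788, -103.715032
5. -49.187167, -20.467778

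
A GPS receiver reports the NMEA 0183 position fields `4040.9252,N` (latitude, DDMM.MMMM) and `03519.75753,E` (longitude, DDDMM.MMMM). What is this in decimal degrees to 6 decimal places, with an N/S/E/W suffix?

40.682087° N, 35.329292° E

Latitude: degrees = first 2 digits = 40, minutes = 40.9252; 40 + 40.9252/60 = 40.6820867
Longitude: degrees = first 3 digits = 35, minutes = 19.75753; 35 + 19.75753/60 = 35.3292922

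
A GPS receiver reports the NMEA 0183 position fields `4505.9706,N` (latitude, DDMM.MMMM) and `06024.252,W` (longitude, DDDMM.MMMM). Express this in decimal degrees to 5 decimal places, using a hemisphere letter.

45.09951° N, 60.40420° W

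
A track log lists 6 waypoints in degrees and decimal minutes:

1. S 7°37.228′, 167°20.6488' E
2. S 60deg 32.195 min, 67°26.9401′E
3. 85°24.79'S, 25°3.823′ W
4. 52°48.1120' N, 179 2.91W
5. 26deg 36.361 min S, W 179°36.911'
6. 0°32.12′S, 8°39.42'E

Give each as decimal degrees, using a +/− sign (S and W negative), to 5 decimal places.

Point 1:
  φ: 7 + 37.228/60 = 7.620467
  hemisphere S, so the sign is −
  Longitude: 20.6488′ = 0.344147°; total 167.344147
  E ⇒ keep positive
Point 2:
  φ: 60 + 32.195/60 = 60.536583
  hemisphere S, so the sign is −
  Lon: 67 + 26.9401/60 = 67.449002
  E ⇒ keep positive
Point 3:
  Lat: 24.79′ = 0.413167°; total 85.413167
  S → negative
  λ: 3.823′ = 0.063717°; total 25.063717
  hemisphere W, so the sign is −
Point 4:
  Latitude: 52 + 48.112/60 = 52.801867
  N ⇒ keep positive
  Lon: 2.91′ = 0.048500°; total 179.048500
  W ⇒ negate
Point 5:
  Latitude: 26 + 36.361/60 = 26.606017
  S ⇒ negate
  Longitude: 179 + 36.911/60 = 179.615183
  W → negative
Point 6:
  Lat: 32.12′ = 0.535333°; total 0.535333
  hemisphere S, so the sign is −
  Longitude: 8 + 39.42/60 = 8.657000
  E ⇒ keep positive

1. -7.62047, 167.34415
2. -60.53658, 67.44900
3. -85.41317, -25.06372
4. 52.80187, -179.04850
5. -26.60602, -179.61518
6. -0.53533, 8.65700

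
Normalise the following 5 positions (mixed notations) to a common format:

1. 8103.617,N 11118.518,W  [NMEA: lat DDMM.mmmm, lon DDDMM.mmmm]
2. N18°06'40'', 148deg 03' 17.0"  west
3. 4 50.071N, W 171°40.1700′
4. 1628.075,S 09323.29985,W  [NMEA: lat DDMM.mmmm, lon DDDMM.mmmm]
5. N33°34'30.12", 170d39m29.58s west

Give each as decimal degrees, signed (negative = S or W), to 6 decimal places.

1. 81.060283, -111.308633
2. 18.111111, -148.054722
3. 4.834517, -171.669500
4. -16.467917, -93.388331
5. 33.575033, -170.658217

Point 1:
  Lat: split at 2 digits → 81° and 3.617′; 81 + 3.617/60 = 81.0602833
  N ⇒ keep positive
  Lon: degrees = first 3 digits = 111, minutes = 18.518; 111 + 18.518/60 = 111.3086333
  W → negative
Point 2:
  Lat: 6′ + 40″ = 6.66667′; 18 + 6.66667/60 = 18.1111111
  N ⇒ keep positive
  Longitude: 148° + 3/60 + 17/3600 = 148 + 0.050000 + 0.004722 = 148.0547222
  hemisphere W, so the sign is −
Point 3:
  Latitude: 50.071′ = 0.834517°; total 4.8345167
  N ⇒ keep positive
  λ: 171 + 40.17/60 = 171.6695000
  W → negative
Point 4:
  φ: degrees = first 2 digits = 16, minutes = 28.075; 16 + 28.075/60 = 16.4679167
  S ⇒ negate
  Lon: split at 3 digits → 093° and 23.29985′; 93 + 23.29985/60 = 93.3883308
  W → negative
Point 5:
  φ: 33 + 34/60 + 30.12/3600 = 33.5750333
  N ⇒ keep positive
  Longitude: 39′ + 29.58″ = 39.49300′; 170 + 39.49300/60 = 170.6582167
  hemisphere W, so the sign is −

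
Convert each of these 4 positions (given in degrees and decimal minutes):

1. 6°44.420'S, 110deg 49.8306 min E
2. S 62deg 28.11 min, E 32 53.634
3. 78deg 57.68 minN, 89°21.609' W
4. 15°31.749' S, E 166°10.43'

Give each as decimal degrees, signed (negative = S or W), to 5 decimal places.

Point 1:
  Lat: 6 + 44.42/60 = 6.740333
  hemisphere S, so the sign is −
  Longitude: 49.8306′ = 0.830510°; total 110.830510
  E → positive
Point 2:
  Lat: 28.11′ = 0.468500°; total 62.468500
  hemisphere S, so the sign is −
  Lon: 53.634′ = 0.893900°; total 32.893900
  E → positive
Point 3:
  φ: 57.68′ = 0.961333°; total 78.961333
  N ⇒ keep positive
  Longitude: 89 + 21.609/60 = 89.360150
  W → negative
Point 4:
  φ: 15 + 31.749/60 = 15.529150
  hemisphere S, so the sign is −
  Longitude: 166 + 10.43/60 = 166.173833
  E → positive

1. -6.74033, 110.83051
2. -62.46850, 32.89390
3. 78.96133, -89.36015
4. -15.52915, 166.17383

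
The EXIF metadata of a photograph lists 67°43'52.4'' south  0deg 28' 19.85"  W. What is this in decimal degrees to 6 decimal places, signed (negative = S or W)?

-67.731222, -0.472181

Lat: 67° + 43/60 + 52.4/3600 = 67 + 0.716667 + 0.014556 = 67.7312222
hemisphere S, so the sign is −
λ: 0° + 28/60 + 19.85/3600 = 0 + 0.466667 + 0.005514 = 0.4721806
W → negative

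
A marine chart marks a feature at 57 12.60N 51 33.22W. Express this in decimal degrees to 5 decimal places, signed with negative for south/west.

57.21000, -51.55367

φ: 57 + 12.6/60 = 57.210000
N ⇒ keep positive
Lon: 51 + 33.22/60 = 51.553667
hemisphere W, so the sign is −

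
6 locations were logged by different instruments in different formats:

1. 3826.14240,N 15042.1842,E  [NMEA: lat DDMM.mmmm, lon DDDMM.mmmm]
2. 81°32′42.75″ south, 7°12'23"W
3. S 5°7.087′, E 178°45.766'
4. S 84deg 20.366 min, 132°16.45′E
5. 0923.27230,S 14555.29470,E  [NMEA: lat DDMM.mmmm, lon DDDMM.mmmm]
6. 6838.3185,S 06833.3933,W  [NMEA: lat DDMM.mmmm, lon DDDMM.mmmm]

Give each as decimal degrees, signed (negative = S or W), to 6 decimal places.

Point 1:
  Lat: degrees = first 2 digits = 38, minutes = 26.1424; 38 + 26.1424/60 = 38.4357067
  N → positive
  Longitude: split at 3 digits → 150° and 42.1842′; 150 + 42.1842/60 = 150.7030700
  E → positive
Point 2:
  φ: 32′ + 42.75″ = 32.71250′; 81 + 32.71250/60 = 81.5452083
  S ⇒ negate
  λ: 7 + 12/60 + 23/3600 = 7.2063889
  W → negative
Point 3:
  φ: 5 + 7.087/60 = 5.1181167
  hemisphere S, so the sign is −
  Longitude: 45.766′ = 0.762767°; total 178.7627667
  E → positive
Point 4:
  Lat: 84 + 20.366/60 = 84.3394333
  hemisphere S, so the sign is −
  Longitude: 16.45′ = 0.274167°; total 132.2741667
  E ⇒ keep positive
Point 5:
  φ: degrees = first 2 digits = 9, minutes = 23.2723; 9 + 23.2723/60 = 9.3878717
  S ⇒ negate
  λ: degrees = first 3 digits = 145, minutes = 55.2947; 145 + 55.2947/60 = 145.9215783
  E ⇒ keep positive
Point 6:
  φ: split at 2 digits → 68° and 38.3185′; 68 + 38.3185/60 = 68.6386417
  S ⇒ negate
  Longitude: split at 3 digits → 068° and 33.3933′; 68 + 33.3933/60 = 68.5565550
  W → negative

1. 38.435707, 150.703070
2. -81.545208, -7.206389
3. -5.118117, 178.762767
4. -84.339433, 132.274167
5. -9.387872, 145.921578
6. -68.638642, -68.556555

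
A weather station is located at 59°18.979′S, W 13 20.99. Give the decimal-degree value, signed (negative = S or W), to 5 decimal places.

Latitude: 18.979′ = 0.316317°; total 59.316317
hemisphere S, so the sign is −
Longitude: 20.99′ = 0.349833°; total 13.349833
W ⇒ negate

-59.31632, -13.34983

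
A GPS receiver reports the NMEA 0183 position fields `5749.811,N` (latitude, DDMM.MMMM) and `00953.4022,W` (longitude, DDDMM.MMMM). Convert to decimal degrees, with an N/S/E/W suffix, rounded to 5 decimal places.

φ: degrees = first 2 digits = 57, minutes = 49.811; 57 + 49.811/60 = 57.830183
Lon: split at 3 digits → 009° and 53.4022′; 9 + 53.4022/60 = 9.890037

57.83018° N, 9.89004° W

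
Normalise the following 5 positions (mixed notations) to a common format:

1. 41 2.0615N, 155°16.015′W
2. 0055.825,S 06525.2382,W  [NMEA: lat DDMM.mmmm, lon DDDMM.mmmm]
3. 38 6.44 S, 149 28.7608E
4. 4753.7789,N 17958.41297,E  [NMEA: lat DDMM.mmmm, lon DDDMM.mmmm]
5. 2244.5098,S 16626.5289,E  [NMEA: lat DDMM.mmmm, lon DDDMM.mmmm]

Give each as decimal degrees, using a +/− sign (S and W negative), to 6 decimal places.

1. 41.034358, -155.266917
2. -0.930417, -65.420637
3. -38.107333, 149.479347
4. 47.896315, 179.973550
5. -22.741830, 166.442148

Point 1:
  φ: 2.0615′ = 0.034358°; total 41.0343583
  N ⇒ keep positive
  λ: 16.015′ = 0.266917°; total 155.2669167
  hemisphere W, so the sign is −
Point 2:
  Latitude: split at 2 digits → 00° and 55.825′; 0 + 55.825/60 = 0.9304167
  hemisphere S, so the sign is −
  Lon: split at 3 digits → 065° and 25.2382′; 65 + 25.2382/60 = 65.4206367
  W ⇒ negate
Point 3:
  Lat: 38 + 6.44/60 = 38.1073333
  S → negative
  Lon: 149 + 28.7608/60 = 149.4793467
  E ⇒ keep positive
Point 4:
  Lat: degrees = first 2 digits = 47, minutes = 53.7789; 47 + 53.7789/60 = 47.8963150
  N → positive
  Lon: split at 3 digits → 179° and 58.41297′; 179 + 58.41297/60 = 179.9735495
  E → positive
Point 5:
  Latitude: degrees = first 2 digits = 22, minutes = 44.5098; 22 + 44.5098/60 = 22.7418300
  hemisphere S, so the sign is −
  λ: degrees = first 3 digits = 166, minutes = 26.5289; 166 + 26.5289/60 = 166.4421483
  E → positive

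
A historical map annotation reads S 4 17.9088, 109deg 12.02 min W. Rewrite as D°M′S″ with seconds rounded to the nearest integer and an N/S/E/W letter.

4°17′55″ S, 109°12′1″ W

Lat: fractional minutes 0.90880 × 60 = 54.53″
Longitude: fractional minutes 0.02000 × 60 = 1.20″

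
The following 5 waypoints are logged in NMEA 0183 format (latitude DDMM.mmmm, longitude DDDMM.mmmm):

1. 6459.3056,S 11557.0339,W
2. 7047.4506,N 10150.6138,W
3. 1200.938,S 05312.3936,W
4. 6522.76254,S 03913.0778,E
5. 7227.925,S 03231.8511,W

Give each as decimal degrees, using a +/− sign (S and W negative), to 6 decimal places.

1. -64.988427, -115.950565
2. 70.790843, -101.843563
3. -12.015633, -53.206560
4. -65.379376, 39.217963
5. -72.465417, -32.530852

Point 1:
  Lat: split at 2 digits → 64° and 59.3056′; 64 + 59.3056/60 = 64.9884267
  S ⇒ negate
  Lon: degrees = first 3 digits = 115, minutes = 57.0339; 115 + 57.0339/60 = 115.9505650
  W ⇒ negate
Point 2:
  Latitude: degrees = first 2 digits = 70, minutes = 47.4506; 70 + 47.4506/60 = 70.7908433
  N → positive
  Longitude: degrees = first 3 digits = 101, minutes = 50.6138; 101 + 50.6138/60 = 101.8435633
  W → negative
Point 3:
  Lat: degrees = first 2 digits = 12, minutes = 0.938; 12 + 0.938/60 = 12.0156333
  S → negative
  Lon: split at 3 digits → 053° and 12.3936′; 53 + 12.3936/60 = 53.2065600
  W ⇒ negate
Point 4:
  Latitude: split at 2 digits → 65° and 22.76254′; 65 + 22.76254/60 = 65.3793757
  S → negative
  Lon: split at 3 digits → 039° and 13.0778′; 39 + 13.0778/60 = 39.2179633
  E → positive
Point 5:
  Latitude: split at 2 digits → 72° and 27.925′; 72 + 27.925/60 = 72.4654167
  S → negative
  Lon: split at 3 digits → 032° and 31.8511′; 32 + 31.8511/60 = 32.5308517
  hemisphere W, so the sign is −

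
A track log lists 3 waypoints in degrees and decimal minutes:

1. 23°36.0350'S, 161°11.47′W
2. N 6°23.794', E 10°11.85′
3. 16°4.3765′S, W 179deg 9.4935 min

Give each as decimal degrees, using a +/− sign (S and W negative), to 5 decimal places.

Point 1:
  Lat: 36.035′ = 0.600583°; total 23.600583
  S → negative
  λ: 11.47′ = 0.191167°; total 161.191167
  W ⇒ negate
Point 2:
  φ: 23.794′ = 0.396567°; total 6.396567
  N → positive
  Lon: 11.85′ = 0.197500°; total 10.197500
  E ⇒ keep positive
Point 3:
  φ: 16 + 4.3765/60 = 16.072942
  S → negative
  λ: 9.4935′ = 0.158225°; total 179.158225
  W ⇒ negate

1. -23.60058, -161.19117
2. 6.39657, 10.19750
3. -16.07294, -179.15823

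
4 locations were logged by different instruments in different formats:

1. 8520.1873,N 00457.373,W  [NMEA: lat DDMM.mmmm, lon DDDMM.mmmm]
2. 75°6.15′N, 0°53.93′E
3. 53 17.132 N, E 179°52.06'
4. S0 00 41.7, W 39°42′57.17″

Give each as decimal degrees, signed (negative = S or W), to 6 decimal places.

Point 1:
  Latitude: degrees = first 2 digits = 85, minutes = 20.1873; 85 + 20.1873/60 = 85.3364550
  N ⇒ keep positive
  λ: split at 3 digits → 004° and 57.373′; 4 + 57.373/60 = 4.9562167
  hemisphere W, so the sign is −
Point 2:
  φ: 6.15′ = 0.102500°; total 75.1025000
  N → positive
  λ: 0 + 53.93/60 = 0.8988333
  E ⇒ keep positive
Point 3:
  Lat: 17.132′ = 0.285533°; total 53.2855333
  N ⇒ keep positive
  Lon: 52.06′ = 0.867667°; total 179.8676667
  E → positive
Point 4:
  Lat: 0′ + 41.7″ = 0.69500′; 0 + 0.69500/60 = 0.0115833
  hemisphere S, so the sign is −
  Longitude: 42′ + 57.17″ = 42.95283′; 39 + 42.95283/60 = 39.7158806
  W → negative

1. 85.336455, -4.956217
2. 75.102500, 0.898833
3. 53.285533, 179.867667
4. -0.011583, -39.715881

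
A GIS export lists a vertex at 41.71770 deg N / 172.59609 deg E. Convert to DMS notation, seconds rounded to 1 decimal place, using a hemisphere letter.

41°43′3.7″ N, 172°35′45.9″ E

φ: 0.717700° → 43.06200′; 0.06200 × 60 = 3.720″
Longitude: 0.596090° → 35.76540′; 0.76540 × 60 = 45.924″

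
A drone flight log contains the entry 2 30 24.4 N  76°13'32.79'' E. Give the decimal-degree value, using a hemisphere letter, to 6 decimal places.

2.506778° N, 76.225775° E

Latitude: 2° + 30/60 + 24.4/3600 = 2 + 0.500000 + 0.006778 = 2.5067778
Lon: 76 + 13/60 + 32.79/3600 = 76.2257750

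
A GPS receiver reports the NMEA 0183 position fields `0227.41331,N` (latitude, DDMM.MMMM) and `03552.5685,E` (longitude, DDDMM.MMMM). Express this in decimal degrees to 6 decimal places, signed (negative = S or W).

2.456889, 35.876142

Latitude: split at 2 digits → 02° and 27.41331′; 2 + 27.41331/60 = 2.4568885
N ⇒ keep positive
λ: degrees = first 3 digits = 35, minutes = 52.5685; 35 + 52.5685/60 = 35.8761417
E ⇒ keep positive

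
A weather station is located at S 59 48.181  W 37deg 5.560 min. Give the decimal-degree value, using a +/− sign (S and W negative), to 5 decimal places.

-59.80302, -37.09267

Lat: 59 + 48.181/60 = 59.803017
S ⇒ negate
Lon: 5.56′ = 0.092667°; total 37.092667
hemisphere W, so the sign is −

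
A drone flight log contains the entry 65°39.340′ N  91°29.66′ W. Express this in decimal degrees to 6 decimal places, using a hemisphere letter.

Lat: 39.34′ = 0.655667°; total 65.6556667
Longitude: 91 + 29.66/60 = 91.4943333

65.655667° N, 91.494333° W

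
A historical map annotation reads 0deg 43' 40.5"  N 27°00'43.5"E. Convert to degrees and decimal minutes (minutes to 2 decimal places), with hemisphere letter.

0° 43.68′ N, 27° 0.73′ E

Latitude: 43 + 40.5/60 = 43.6750′
Longitude: seconds/60 = 0.72500; minutes = 0 + 0.72500 = 0.7250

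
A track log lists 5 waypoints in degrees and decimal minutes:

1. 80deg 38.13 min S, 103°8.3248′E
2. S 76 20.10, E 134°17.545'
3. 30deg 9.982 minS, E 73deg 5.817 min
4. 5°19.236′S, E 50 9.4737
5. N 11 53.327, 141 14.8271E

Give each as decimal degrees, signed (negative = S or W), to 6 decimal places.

1. -80.635500, 103.138747
2. -76.335000, 134.292417
3. -30.166367, 73.096950
4. -5.320600, 50.157895
5. 11.888783, 141.247118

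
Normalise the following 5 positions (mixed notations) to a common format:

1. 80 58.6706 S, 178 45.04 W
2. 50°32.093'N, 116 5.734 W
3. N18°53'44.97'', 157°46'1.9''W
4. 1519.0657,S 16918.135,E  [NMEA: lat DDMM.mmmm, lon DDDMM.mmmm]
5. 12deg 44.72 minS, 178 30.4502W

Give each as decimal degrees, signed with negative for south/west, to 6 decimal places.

Point 1:
  Lat: 58.6706′ = 0.977843°; total 80.9778433
  S → negative
  Longitude: 45.04′ = 0.750667°; total 178.7506667
  hemisphere W, so the sign is −
Point 2:
  φ: 50 + 32.093/60 = 50.5348833
  N ⇒ keep positive
  Lon: 5.734′ = 0.095567°; total 116.0955667
  hemisphere W, so the sign is −
Point 3:
  Lat: 18° + 53/60 + 44.97/3600 = 18 + 0.883333 + 0.012492 = 18.8958250
  N ⇒ keep positive
  λ: 157° + 46/60 + 1.9/3600 = 157 + 0.766667 + 0.000528 = 157.7671944
  hemisphere W, so the sign is −
Point 4:
  Lat: split at 2 digits → 15° and 19.0657′; 15 + 19.0657/60 = 15.3177617
  S ⇒ negate
  Lon: degrees = first 3 digits = 169, minutes = 18.135; 169 + 18.135/60 = 169.3022500
  E → positive
Point 5:
  Latitude: 12 + 44.72/60 = 12.7453333
  hemisphere S, so the sign is −
  Longitude: 178 + 30.4502/60 = 178.5075033
  hemisphere W, so the sign is −

1. -80.977843, -178.750667
2. 50.534883, -116.095567
3. 18.895825, -157.767194
4. -15.317762, 169.302250
5. -12.745333, -178.507503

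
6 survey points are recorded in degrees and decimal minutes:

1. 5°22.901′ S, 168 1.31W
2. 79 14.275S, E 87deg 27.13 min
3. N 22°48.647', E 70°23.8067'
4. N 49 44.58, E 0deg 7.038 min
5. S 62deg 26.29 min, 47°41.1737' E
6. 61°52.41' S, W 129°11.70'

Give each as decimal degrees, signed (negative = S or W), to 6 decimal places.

Point 1:
  φ: 5 + 22.901/60 = 5.3816833
  hemisphere S, so the sign is −
  Longitude: 168 + 1.31/60 = 168.0218333
  W → negative
Point 2:
  Lat: 79 + 14.275/60 = 79.2379167
  hemisphere S, so the sign is −
  λ: 27.13′ = 0.452167°; total 87.4521667
  E → positive
Point 3:
  φ: 22 + 48.647/60 = 22.8107833
  N → positive
  λ: 23.8067′ = 0.396778°; total 70.3967783
  E ⇒ keep positive
Point 4:
  Lat: 49 + 44.58/60 = 49.7430000
  N → positive
  Lon: 0 + 7.038/60 = 0.1173000
  E → positive
Point 5:
  Lat: 26.29′ = 0.438167°; total 62.4381667
  S ⇒ negate
  λ: 41.1737′ = 0.686228°; total 47.6862283
  E → positive
Point 6:
  Latitude: 61 + 52.41/60 = 61.8735000
  S ⇒ negate
  λ: 11.7′ = 0.195000°; total 129.1950000
  W → negative

1. -5.381683, -168.021833
2. -79.237917, 87.452167
3. 22.810783, 70.396778
4. 49.743000, 0.117300
5. -62.438167, 47.686228
6. -61.873500, -129.195000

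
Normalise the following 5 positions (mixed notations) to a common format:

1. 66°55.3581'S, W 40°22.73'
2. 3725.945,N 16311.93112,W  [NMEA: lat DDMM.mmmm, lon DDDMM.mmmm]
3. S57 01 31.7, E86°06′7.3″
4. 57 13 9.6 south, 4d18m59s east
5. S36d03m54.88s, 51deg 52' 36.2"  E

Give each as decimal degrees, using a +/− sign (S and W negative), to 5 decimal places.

1. -66.92264, -40.37883
2. 37.43242, -163.19885
3. -57.02547, 86.10203
4. -57.21933, 4.31639
5. -36.06524, 51.87672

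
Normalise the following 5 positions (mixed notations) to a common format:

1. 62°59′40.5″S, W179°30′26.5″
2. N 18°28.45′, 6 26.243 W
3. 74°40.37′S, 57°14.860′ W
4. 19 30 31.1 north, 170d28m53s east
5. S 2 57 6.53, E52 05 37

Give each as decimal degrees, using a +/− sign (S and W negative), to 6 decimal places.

1. -62.994583, -179.507361
2. 18.474167, -6.437383
3. -74.672833, -57.247667
4. 19.508639, 170.481389
5. -2.951814, 52.093611

Point 1:
  φ: 59′ + 40.5″ = 59.67500′; 62 + 59.67500/60 = 62.9945833
  S ⇒ negate
  Longitude: 30′ + 26.5″ = 30.44167′; 179 + 30.44167/60 = 179.5073611
  hemisphere W, so the sign is −
Point 2:
  φ: 18 + 28.45/60 = 18.4741667
  N → positive
  Lon: 26.243′ = 0.437383°; total 6.4373833
  hemisphere W, so the sign is −
Point 3:
  Latitude: 74 + 40.37/60 = 74.6728333
  hemisphere S, so the sign is −
  Longitude: 57 + 14.86/60 = 57.2476667
  W → negative
Point 4:
  Latitude: 19 + 30/60 + 31.1/3600 = 19.5086389
  N → positive
  Longitude: 170° + 28/60 + 53/3600 = 170 + 0.466667 + 0.014722 = 170.4813889
  E ⇒ keep positive
Point 5:
  φ: 57′ + 6.53″ = 57.10883′; 2 + 57.10883/60 = 2.9518139
  S → negative
  Lon: 52° + 5/60 + 37/3600 = 52 + 0.083333 + 0.010278 = 52.0936111
  E → positive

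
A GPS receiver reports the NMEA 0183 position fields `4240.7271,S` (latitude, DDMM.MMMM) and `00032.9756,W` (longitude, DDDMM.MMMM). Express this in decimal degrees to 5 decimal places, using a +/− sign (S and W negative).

-42.67879, -0.54959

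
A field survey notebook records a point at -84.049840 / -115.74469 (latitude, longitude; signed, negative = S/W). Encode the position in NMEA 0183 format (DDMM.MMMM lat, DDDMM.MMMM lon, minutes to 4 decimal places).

8402.9904,S / 11544.6814,W

Latitude is negative → S; |value| = 84.049840
Lat: minutes = (84.049840 − 84) × 60 = 2.990400
Longitude is negative → W; |value| = 115.744690
Lon: fractional part 0.744690 → 44.681400 minutes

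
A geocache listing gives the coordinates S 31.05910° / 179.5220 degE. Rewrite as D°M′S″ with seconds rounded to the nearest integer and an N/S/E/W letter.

31°03′33″ S, 179°31′19″ E

φ: 0.059100 × 60 = 3.54600′ → 3′, remainder × 60 = 32.76″
λ: 0.522000 × 60 = 31.32000′ → 31′, remainder × 60 = 19.20″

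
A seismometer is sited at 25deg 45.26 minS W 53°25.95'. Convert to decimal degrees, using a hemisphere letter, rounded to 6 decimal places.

25.754333° S, 53.432500° W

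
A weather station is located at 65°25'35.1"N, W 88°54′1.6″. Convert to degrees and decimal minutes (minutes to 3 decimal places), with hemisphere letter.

65° 25.585′ N, 88° 54.027′ W

φ: seconds/60 = 0.58500; minutes = 25 + 0.58500 = 25.58500
λ: 54 + 1.6/60 = 54.02667′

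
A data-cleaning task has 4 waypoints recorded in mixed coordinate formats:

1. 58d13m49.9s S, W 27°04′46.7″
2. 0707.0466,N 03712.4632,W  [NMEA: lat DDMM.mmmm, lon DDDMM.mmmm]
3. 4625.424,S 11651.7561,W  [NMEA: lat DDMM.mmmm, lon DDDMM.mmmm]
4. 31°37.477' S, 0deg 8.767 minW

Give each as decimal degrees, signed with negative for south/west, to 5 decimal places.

1. -58.23053, -27.07964
2. 7.11744, -37.20772
3. -46.42373, -116.86260
4. -31.62462, -0.14612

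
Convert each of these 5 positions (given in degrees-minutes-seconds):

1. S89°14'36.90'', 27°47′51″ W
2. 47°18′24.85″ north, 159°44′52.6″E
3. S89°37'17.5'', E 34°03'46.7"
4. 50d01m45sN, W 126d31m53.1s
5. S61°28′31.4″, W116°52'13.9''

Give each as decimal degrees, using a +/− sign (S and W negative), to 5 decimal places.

Point 1:
  φ: 14′ + 36.9″ = 14.61500′; 89 + 14.61500/60 = 89.243583
  S → negative
  Longitude: 27 + 47/60 + 51/3600 = 27.797500
  hemisphere W, so the sign is −
Point 2:
  φ: 47° + 18/60 + 24.85/3600 = 47 + 0.300000 + 0.006903 = 47.306903
  N ⇒ keep positive
  λ: 159 + 44/60 + 52.6/3600 = 159.747944
  E ⇒ keep positive
Point 3:
  φ: 37′ + 17.5″ = 37.29167′; 89 + 37.29167/60 = 89.621528
  hemisphere S, so the sign is −
  Longitude: 34 + 3/60 + 46.7/3600 = 34.062972
  E → positive
Point 4:
  φ: 1′ + 45″ = 1.75000′; 50 + 1.75000/60 = 50.029167
  N ⇒ keep positive
  Longitude: 126° + 31/60 + 53.1/3600 = 126 + 0.516667 + 0.014750 = 126.531417
  W ⇒ negate
Point 5:
  Latitude: 61 + 28/60 + 31.4/3600 = 61.475389
  S → negative
  Lon: 52′ + 13.9″ = 52.23167′; 116 + 52.23167/60 = 116.870528
  hemisphere W, so the sign is −

1. -89.24358, -27.79750
2. 47.30690, 159.74794
3. -89.62153, 34.06297
4. 50.02917, -126.53142
5. -61.47539, -116.87053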